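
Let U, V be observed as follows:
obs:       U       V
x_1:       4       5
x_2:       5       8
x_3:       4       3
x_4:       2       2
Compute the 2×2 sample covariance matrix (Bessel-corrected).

Step 1 — column means:
  mean(U) = (4 + 5 + 4 + 2) / 4 = 15/4 = 3.75
  mean(V) = (5 + 8 + 3 + 2) / 4 = 18/4 = 4.5

Step 2 — sample covariance S[i,j] = (1/(n-1)) · Σ_k (x_{k,i} - mean_i) · (x_{k,j} - mean_j), with n-1 = 3.
  S[U,U] = ((0.25)·(0.25) + (1.25)·(1.25) + (0.25)·(0.25) + (-1.75)·(-1.75)) / 3 = 4.75/3 = 1.5833
  S[U,V] = ((0.25)·(0.5) + (1.25)·(3.5) + (0.25)·(-1.5) + (-1.75)·(-2.5)) / 3 = 8.5/3 = 2.8333
  S[V,V] = ((0.5)·(0.5) + (3.5)·(3.5) + (-1.5)·(-1.5) + (-2.5)·(-2.5)) / 3 = 21/3 = 7

S is symmetric (S[j,i] = S[i,j]). Assembling:

S = [[1.5833, 2.8333],
 [2.8333, 7]]


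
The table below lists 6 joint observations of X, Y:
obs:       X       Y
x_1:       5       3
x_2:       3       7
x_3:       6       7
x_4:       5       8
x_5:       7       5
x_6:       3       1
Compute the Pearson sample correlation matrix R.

Step 1 — column means:
  mean(X) = (5 + 3 + 6 + 5 + 7 + 3) / 6 = 29/6 = 4.8333
  mean(Y) = (3 + 7 + 7 + 8 + 5 + 1) / 6 = 31/6 = 5.1667

Step 2 — sample variances and covariances s[i,j] = (1/(n-1)) · Σ_k (x_{k,i} - mean_i) · (x_{k,j} - mean_j), with n-1 = 5:
  s[X,X] = ((0.1667)·(0.1667) + (-1.8333)·(-1.8333) + (1.1667)·(1.1667) + (0.1667)·(0.1667) + (2.1667)·(2.1667) + (-1.8333)·(-1.8333)) / 5 = 12.8333/5 = 2.5667
  s[X,Y] = ((0.1667)·(-2.1667) + (-1.8333)·(1.8333) + (1.1667)·(1.8333) + (0.1667)·(2.8333) + (2.1667)·(-0.1667) + (-1.8333)·(-4.1667)) / 5 = 6.1667/5 = 1.2333
  s[Y,Y] = ((-2.1667)·(-2.1667) + (1.8333)·(1.8333) + (1.8333)·(1.8333) + (2.8333)·(2.8333) + (-0.1667)·(-0.1667) + (-4.1667)·(-4.1667)) / 5 = 36.8333/5 = 7.3667
  Sample standard deviations s_i = √(s[i,i]):
  s(X) = √(2.5667) = 1.6021
  s(Y) = √(7.3667) = 2.7142

Step 3 — r_{ij} = s_{ij} / (s_i · s_j):
  r[X,X] = 1 (diagonal).
  r[X,Y] = 1.2333 / (1.6021 · 2.7142) = 1.2333 / 4.3483 = 0.2836
  r[Y,Y] = 1 (diagonal).

R is symmetric with unit diagonal. Assembling:

R = [[1, 0.2836],
 [0.2836, 1]]


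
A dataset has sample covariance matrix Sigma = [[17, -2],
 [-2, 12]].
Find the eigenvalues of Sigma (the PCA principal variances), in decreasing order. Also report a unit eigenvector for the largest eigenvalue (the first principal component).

Step 1 — characteristic polynomial of 2×2 Sigma:
  det(Sigma - λI) = λ² - trace · λ + det = 0.
  trace = 17 + 12 = 29, det = 17·12 - (-2)² = 200.
Step 2 — discriminant:
  Δ = trace² - 4·det = 841 - 800 = 41.
Step 3 — eigenvalues:
  λ = (trace ± √Δ)/2 = (29 ± 6.4031)/2,
  λ_1 = 17.7016,  λ_2 = 11.2984.

Step 4 — unit eigenvector for λ_1: solve (Sigma - λ_1 I)v = 0. First row:
  (17 - 17.7016)·v_x + (-2)·v_y = 0, i.e. (-0.7016)·v_x + (-2)·v_y = 0,
  so v ∝ (b, λ_1 - a) = (-2, 0.7016); multiply by -1 so the first entry is positive: u = (2, -0.7016).
  ||u|| = √((2)² + (-0.7016)²) = √(4.4922) ≈ 2.1195,
  v_1 = u/||u|| ≈ (0.9436, -0.331) (||v_1|| = 1).

λ_1 = 17.7016,  λ_2 = 11.2984;  v_1 ≈ (0.9436, -0.331)


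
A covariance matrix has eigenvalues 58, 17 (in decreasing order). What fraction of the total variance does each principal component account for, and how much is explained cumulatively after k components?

Step 1 — total variance = trace(Sigma) = Σ λ_i = 58 + 17 = 75.

Step 2 — fraction explained by component i = λ_i / Σ λ:
  PC1: 58/75 = 0.7733
  PC2: 17/75 = 0.2267

Step 3 — cumulative fraction after k components = (λ_1 + ... + λ_k) / Σ λ:
  k = 1: 58/75 = 0.7733
  k = 2: (58 + 17)/75 = 75/75 = 1

Summary (fraction, with percent):

explained: PC1 0.7733 (77.33%), PC2 0.2267 (22.67%);  cumulative: 0.7733, 1


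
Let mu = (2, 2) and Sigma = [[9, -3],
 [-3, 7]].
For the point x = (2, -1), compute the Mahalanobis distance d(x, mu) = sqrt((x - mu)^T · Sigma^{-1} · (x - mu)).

Step 1 — centre the observation: (x - mu) = (0, -3).

Step 2 — invert Sigma. det(Sigma) = 9·7 - (-3)² = 54.
  Sigma^{-1} = (1/det) · [[d, -b], [-b, a]] = [[0.1296, 0.0556],
 [0.0556, 0.1667]].

Step 3 — form the quadratic (x - mu)^T · Sigma^{-1} · (x - mu):
  Sigma^{-1} · (x - mu) = (-0.1667, -0.5).
  (x - mu)^T · [Sigma^{-1} · (x - mu)] = (0)·(-0.1667) + (-3)·(-0.5) = 1.5.

Step 4 — take square root: d = √(1.5) ≈ 1.2247.

d(x, mu) = √(1.5) ≈ 1.2247


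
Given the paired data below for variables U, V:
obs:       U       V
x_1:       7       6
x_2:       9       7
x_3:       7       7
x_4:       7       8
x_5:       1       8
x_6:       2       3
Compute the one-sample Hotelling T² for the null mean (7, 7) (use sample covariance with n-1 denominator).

Step 1 — sample mean vector:
  mean(U) = (7 + 9 + 7 + 7 + 1 + 2) / 6 = 33/6 = 5.5
  mean(V) = (6 + 7 + 7 + 8 + 8 + 3) / 6 = 39/6 = 6.5
  x̄ = (5.5, 6.5),  deviation x̄ - mu_0 = (5.5, 6.5) - (7, 7) = (-1.5, -0.5).

Step 2 — sample covariance matrix, S[i,j] = (1/(n-1)) · Σ_k (x_{k,i} - mean_i) · (x_{k,j} - mean_j), divisor n-1 = 5:
  S[U,U] = ((1.5)·(1.5) + (3.5)·(3.5) + (1.5)·(1.5) + (1.5)·(1.5) + (-4.5)·(-4.5) + (-3.5)·(-3.5)) / 5 = 51.5/5 = 10.3
  S[U,V] = ((1.5)·(-0.5) + (3.5)·(0.5) + (1.5)·(0.5) + (1.5)·(1.5) + (-4.5)·(1.5) + (-3.5)·(-3.5)) / 5 = 9.5/5 = 1.9
  S[V,V] = ((-0.5)·(-0.5) + (0.5)·(0.5) + (0.5)·(0.5) + (1.5)·(1.5) + (1.5)·(1.5) + (-3.5)·(-3.5)) / 5 = 17.5/5 = 3.5
  S = [[10.3, 1.9],
 [1.9, 3.5]].

Step 3 — invert S. det(S) = 10.3·3.5 - (1.9)² = 32.44.
  S^{-1} = (1/det) · [[d, -b], [-b, a]] = [[0.1079, -0.0586],
 [-0.0586, 0.3175]].

Step 4 — quadratic form (x̄ - mu_0)^T · S^{-1} · (x̄ - mu_0):
  S^{-1} · (x̄ - mu_0) = (-0.1326, -0.0709),
  (x̄ - mu_0)^T · [...] = (-1.5)·(-0.1326) + (-0.5)·(-0.0709) = 0.2343.

Step 5 — scale by n: T² = 6 · 0.2343 = 1.4057.

T² ≈ 1.4057


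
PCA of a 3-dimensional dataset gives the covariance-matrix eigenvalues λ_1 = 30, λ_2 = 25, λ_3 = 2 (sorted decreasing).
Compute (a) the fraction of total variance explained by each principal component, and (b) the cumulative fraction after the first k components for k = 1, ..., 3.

Step 1 — total variance = trace(Sigma) = Σ λ_i = 30 + 25 + 2 = 57.

Step 2 — fraction explained by component i = λ_i / Σ λ:
  PC1: 30/57 = 0.5263
  PC2: 25/57 = 0.4386
  PC3: 2/57 = 0.0351

Step 3 — cumulative fraction after k components = (λ_1 + ... + λ_k) / Σ λ:
  k = 1: 30/57 = 0.5263
  k = 2: (30 + 25)/57 = 55/57 = 0.9649
  k = 3: (30 + 25 + 2)/57 = 57/57 = 1

Summary (fraction, with percent):

explained: PC1 0.5263 (52.63%), PC2 0.4386 (43.86%), PC3 0.0351 (3.51%);  cumulative: 0.5263, 0.9649, 1


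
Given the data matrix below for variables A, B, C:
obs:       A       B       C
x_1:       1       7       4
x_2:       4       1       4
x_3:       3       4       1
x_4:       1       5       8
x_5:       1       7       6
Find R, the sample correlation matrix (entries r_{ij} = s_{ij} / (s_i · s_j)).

Step 1 — column means:
  mean(A) = (1 + 4 + 3 + 1 + 1) / 5 = 10/5 = 2
  mean(B) = (7 + 1 + 4 + 5 + 7) / 5 = 24/5 = 4.8
  mean(C) = (4 + 4 + 1 + 8 + 6) / 5 = 23/5 = 4.6

Step 2 — sample variances and covariances s[i,j] = (1/(n-1)) · Σ_k (x_{k,i} - mean_i) · (x_{k,j} - mean_j), with n-1 = 4:
  s[A,A] = ((-1)·(-1) + (2)·(2) + (1)·(1) + (-1)·(-1) + (-1)·(-1)) / 4 = 8/4 = 2
  s[A,B] = ((-1)·(2.2) + (2)·(-3.8) + (1)·(-0.8) + (-1)·(0.2) + (-1)·(2.2)) / 4 = -13/4 = -3.25
  s[A,C] = ((-1)·(-0.6) + (2)·(-0.6) + (1)·(-3.6) + (-1)·(3.4) + (-1)·(1.4)) / 4 = -9/4 = -2.25
  s[B,B] = ((2.2)·(2.2) + (-3.8)·(-3.8) + (-0.8)·(-0.8) + (0.2)·(0.2) + (2.2)·(2.2)) / 4 = 24.8/4 = 6.2
  s[B,C] = ((2.2)·(-0.6) + (-3.8)·(-0.6) + (-0.8)·(-3.6) + (0.2)·(3.4) + (2.2)·(1.4)) / 4 = 7.6/4 = 1.9
  s[C,C] = ((-0.6)·(-0.6) + (-0.6)·(-0.6) + (-3.6)·(-3.6) + (3.4)·(3.4) + (1.4)·(1.4)) / 4 = 27.2/4 = 6.8
  Sample standard deviations s_i = √(s[i,i]):
  s(A) = √(2) = 1.4142
  s(B) = √(6.2) = 2.49
  s(C) = √(6.8) = 2.6077

Step 3 — r_{ij} = s_{ij} / (s_i · s_j):
  r[A,A] = 1 (diagonal).
  r[A,B] = -3.25 / (1.4142 · 2.49) = -3.25 / 3.5214 = -0.9229
  r[A,C] = -2.25 / (1.4142 · 2.6077) = -2.25 / 3.6878 = -0.6101
  r[B,B] = 1 (diagonal).
  r[B,C] = 1.9 / (2.49 · 2.6077) = 1.9 / 6.4931 = 0.2926
  r[C,C] = 1 (diagonal).

R is symmetric with unit diagonal. Assembling:

R = [[1, -0.9229, -0.6101],
 [-0.9229, 1, 0.2926],
 [-0.6101, 0.2926, 1]]


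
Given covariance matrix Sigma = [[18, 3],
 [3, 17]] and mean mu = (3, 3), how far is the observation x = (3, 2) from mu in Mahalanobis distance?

Step 1 — centre the observation: (x - mu) = (0, -1).

Step 2 — invert Sigma. det(Sigma) = 18·17 - (3)² = 297.
  Sigma^{-1} = (1/det) · [[d, -b], [-b, a]] = [[0.0572, -0.0101],
 [-0.0101, 0.0606]].

Step 3 — form the quadratic (x - mu)^T · Sigma^{-1} · (x - mu):
  Sigma^{-1} · (x - mu) = (0.0101, -0.0606).
  (x - mu)^T · [Sigma^{-1} · (x - mu)] = (0)·(0.0101) + (-1)·(-0.0606) = 0.0606.

Step 4 — take square root: d = √(0.0606) ≈ 0.2462.

d(x, mu) = √(0.0606) ≈ 0.2462


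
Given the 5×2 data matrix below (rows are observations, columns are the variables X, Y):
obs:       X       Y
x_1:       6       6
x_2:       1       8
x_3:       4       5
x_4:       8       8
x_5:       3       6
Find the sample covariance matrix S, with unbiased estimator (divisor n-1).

Step 1 — column means:
  mean(X) = (6 + 1 + 4 + 8 + 3) / 5 = 22/5 = 4.4
  mean(Y) = (6 + 8 + 5 + 8 + 6) / 5 = 33/5 = 6.6

Step 2 — sample covariance S[i,j] = (1/(n-1)) · Σ_k (x_{k,i} - mean_i) · (x_{k,j} - mean_j), with n-1 = 4.
  S[X,X] = ((1.6)·(1.6) + (-3.4)·(-3.4) + (-0.4)·(-0.4) + (3.6)·(3.6) + (-1.4)·(-1.4)) / 4 = 29.2/4 = 7.3
  S[X,Y] = ((1.6)·(-0.6) + (-3.4)·(1.4) + (-0.4)·(-1.6) + (3.6)·(1.4) + (-1.4)·(-0.6)) / 4 = 0.8/4 = 0.2
  S[Y,Y] = ((-0.6)·(-0.6) + (1.4)·(1.4) + (-1.6)·(-1.6) + (1.4)·(1.4) + (-0.6)·(-0.6)) / 4 = 7.2/4 = 1.8

S is symmetric (S[j,i] = S[i,j]). Assembling:

S = [[7.3, 0.2],
 [0.2, 1.8]]


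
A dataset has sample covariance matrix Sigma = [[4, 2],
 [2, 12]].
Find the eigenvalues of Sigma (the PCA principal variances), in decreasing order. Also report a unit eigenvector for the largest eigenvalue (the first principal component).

Step 1 — characteristic polynomial of 2×2 Sigma:
  det(Sigma - λI) = λ² - trace · λ + det = 0.
  trace = 4 + 12 = 16, det = 4·12 - (2)² = 44.
Step 2 — discriminant:
  Δ = trace² - 4·det = 256 - 176 = 80.
Step 3 — eigenvalues:
  λ = (trace ± √Δ)/2 = (16 ± 8.9443)/2,
  λ_1 = 12.4721,  λ_2 = 3.5279.

Step 4 — unit eigenvector for λ_1: solve (Sigma - λ_1 I)v = 0. First row:
  (4 - 12.4721)·v_x + (2)·v_y = 0, i.e. (-8.4721)·v_x + (2)·v_y = 0,
  so v ∝ (b, λ_1 - a) = (2, 8.4721) = u.
  ||u|| = √((2)² + (8.4721)²) = √(75.7771) ≈ 8.705,
  v_1 = u/||u|| ≈ (0.2298, 0.9732) (||v_1|| = 1).

λ_1 = 12.4721,  λ_2 = 3.5279;  v_1 ≈ (0.2298, 0.9732)


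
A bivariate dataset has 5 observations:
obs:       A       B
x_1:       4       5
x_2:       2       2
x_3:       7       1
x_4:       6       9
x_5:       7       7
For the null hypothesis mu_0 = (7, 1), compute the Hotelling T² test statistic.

Step 1 — sample mean vector:
  mean(A) = (4 + 2 + 7 + 6 + 7) / 5 = 26/5 = 5.2
  mean(B) = (5 + 2 + 1 + 9 + 7) / 5 = 24/5 = 4.8
  x̄ = (5.2, 4.8),  deviation x̄ - mu_0 = (5.2, 4.8) - (7, 1) = (-1.8, 3.8).

Step 2 — sample covariance matrix, S[i,j] = (1/(n-1)) · Σ_k (x_{k,i} - mean_i) · (x_{k,j} - mean_j), divisor n-1 = 4:
  S[A,A] = ((-1.2)·(-1.2) + (-3.2)·(-3.2) + (1.8)·(1.8) + (0.8)·(0.8) + (1.8)·(1.8)) / 4 = 18.8/4 = 4.7
  S[A,B] = ((-1.2)·(0.2) + (-3.2)·(-2.8) + (1.8)·(-3.8) + (0.8)·(4.2) + (1.8)·(2.2)) / 4 = 9.2/4 = 2.3
  S[B,B] = ((0.2)·(0.2) + (-2.8)·(-2.8) + (-3.8)·(-3.8) + (4.2)·(4.2) + (2.2)·(2.2)) / 4 = 44.8/4 = 11.2
  S = [[4.7, 2.3],
 [2.3, 11.2]].

Step 3 — invert S. det(S) = 4.7·11.2 - (2.3)² = 47.35.
  S^{-1} = (1/det) · [[d, -b], [-b, a]] = [[0.2365, -0.0486],
 [-0.0486, 0.0993]].

Step 4 — quadratic form (x̄ - mu_0)^T · S^{-1} · (x̄ - mu_0):
  S^{-1} · (x̄ - mu_0) = (-0.6103, 0.4646),
  (x̄ - mu_0)^T · [...] = (-1.8)·(-0.6103) + (3.8)·(0.4646) = 2.8642.

Step 5 — scale by n: T² = 5 · 2.8642 = 14.321.

T² ≈ 14.321


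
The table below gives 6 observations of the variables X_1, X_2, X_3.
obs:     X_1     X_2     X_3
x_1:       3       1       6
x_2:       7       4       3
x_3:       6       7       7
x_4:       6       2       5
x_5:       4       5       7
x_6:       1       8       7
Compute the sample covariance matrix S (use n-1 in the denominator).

Step 1 — column means:
  mean(X_1) = (3 + 7 + 6 + 6 + 4 + 1) / 6 = 27/6 = 4.5
  mean(X_2) = (1 + 4 + 7 + 2 + 5 + 8) / 6 = 27/6 = 4.5
  mean(X_3) = (6 + 3 + 7 + 5 + 7 + 7) / 6 = 35/6 = 5.8333

Step 2 — sample covariance S[i,j] = (1/(n-1)) · Σ_k (x_{k,i} - mean_i) · (x_{k,j} - mean_j), with n-1 = 5.
  S[X_1,X_1] = ((-1.5)·(-1.5) + (2.5)·(2.5) + (1.5)·(1.5) + (1.5)·(1.5) + (-0.5)·(-0.5) + (-3.5)·(-3.5)) / 5 = 25.5/5 = 5.1
  S[X_1,X_2] = ((-1.5)·(-3.5) + (2.5)·(-0.5) + (1.5)·(2.5) + (1.5)·(-2.5) + (-0.5)·(0.5) + (-3.5)·(3.5)) / 5 = -8.5/5 = -1.7
  S[X_1,X_3] = ((-1.5)·(0.1667) + (2.5)·(-2.8333) + (1.5)·(1.1667) + (1.5)·(-0.8333) + (-0.5)·(1.1667) + (-3.5)·(1.1667)) / 5 = -11.5/5 = -2.3
  S[X_2,X_2] = ((-3.5)·(-3.5) + (-0.5)·(-0.5) + (2.5)·(2.5) + (-2.5)·(-2.5) + (0.5)·(0.5) + (3.5)·(3.5)) / 5 = 37.5/5 = 7.5
  S[X_2,X_3] = ((-3.5)·(0.1667) + (-0.5)·(-2.8333) + (2.5)·(1.1667) + (-2.5)·(-0.8333) + (0.5)·(1.1667) + (3.5)·(1.1667)) / 5 = 10.5/5 = 2.1
  S[X_3,X_3] = ((0.1667)·(0.1667) + (-2.8333)·(-2.8333) + (1.1667)·(1.1667) + (-0.8333)·(-0.8333) + (1.1667)·(1.1667) + (1.1667)·(1.1667)) / 5 = 12.8333/5 = 2.5667

S is symmetric (S[j,i] = S[i,j]). Assembling:

S = [[5.1, -1.7, -2.3],
 [-1.7, 7.5, 2.1],
 [-2.3, 2.1, 2.5667]]


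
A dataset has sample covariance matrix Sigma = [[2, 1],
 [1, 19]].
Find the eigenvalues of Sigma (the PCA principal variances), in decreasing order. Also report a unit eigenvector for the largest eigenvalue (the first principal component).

Step 1 — characteristic polynomial of 2×2 Sigma:
  det(Sigma - λI) = λ² - trace · λ + det = 0.
  trace = 2 + 19 = 21, det = 2·19 - (1)² = 37.
Step 2 — discriminant:
  Δ = trace² - 4·det = 441 - 148 = 293.
Step 3 — eigenvalues:
  λ = (trace ± √Δ)/2 = (21 ± 17.1172)/2,
  λ_1 = 19.0586,  λ_2 = 1.9414.

Step 4 — unit eigenvector for λ_1: solve (Sigma - λ_1 I)v = 0. First row:
  (2 - 19.0586)·v_x + (1)·v_y = 0, i.e. (-17.0586)·v_x + (1)·v_y = 0,
  so v ∝ (b, λ_1 - a) = (1, 17.0586) = u.
  ||u|| = √((1)² + (17.0586)²) = √(291.9966) ≈ 17.0879,
  v_1 = u/||u|| ≈ (0.0585, 0.9983) (||v_1|| = 1).

λ_1 = 19.0586,  λ_2 = 1.9414;  v_1 ≈ (0.0585, 0.9983)


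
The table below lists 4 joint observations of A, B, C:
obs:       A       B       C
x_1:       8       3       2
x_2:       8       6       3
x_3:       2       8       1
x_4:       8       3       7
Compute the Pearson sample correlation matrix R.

Step 1 — column means:
  mean(A) = (8 + 8 + 2 + 8) / 4 = 26/4 = 6.5
  mean(B) = (3 + 6 + 8 + 3) / 4 = 20/4 = 5
  mean(C) = (2 + 3 + 1 + 7) / 4 = 13/4 = 3.25

Step 2 — sample variances and covariances s[i,j] = (1/(n-1)) · Σ_k (x_{k,i} - mean_i) · (x_{k,j} - mean_j), with n-1 = 3:
  s[A,A] = ((1.5)·(1.5) + (1.5)·(1.5) + (-4.5)·(-4.5) + (1.5)·(1.5)) / 3 = 27/3 = 9
  s[A,B] = ((1.5)·(-2) + (1.5)·(1) + (-4.5)·(3) + (1.5)·(-2)) / 3 = -18/3 = -6
  s[A,C] = ((1.5)·(-1.25) + (1.5)·(-0.25) + (-4.5)·(-2.25) + (1.5)·(3.75)) / 3 = 13.5/3 = 4.5
  s[B,B] = ((-2)·(-2) + (1)·(1) + (3)·(3) + (-2)·(-2)) / 3 = 18/3 = 6
  s[B,C] = ((-2)·(-1.25) + (1)·(-0.25) + (3)·(-2.25) + (-2)·(3.75)) / 3 = -12/3 = -4
  s[C,C] = ((-1.25)·(-1.25) + (-0.25)·(-0.25) + (-2.25)·(-2.25) + (3.75)·(3.75)) / 3 = 20.75/3 = 6.9167
  Sample standard deviations s_i = √(s[i,i]):
  s(A) = √(9) = 3
  s(B) = √(6) = 2.4495
  s(C) = √(6.9167) = 2.63

Step 3 — r_{ij} = s_{ij} / (s_i · s_j):
  r[A,A] = 1 (diagonal).
  r[A,B] = -6 / (3 · 2.4495) = -6 / 7.3485 = -0.8165
  r[A,C] = 4.5 / (3 · 2.63) = 4.5 / 7.8899 = 0.5704
  r[B,B] = 1 (diagonal).
  r[B,C] = -4 / (2.4495 · 2.63) = -4 / 6.442 = -0.6209
  r[C,C] = 1 (diagonal).

R is symmetric with unit diagonal. Assembling:

R = [[1, -0.8165, 0.5704],
 [-0.8165, 1, -0.6209],
 [0.5704, -0.6209, 1]]


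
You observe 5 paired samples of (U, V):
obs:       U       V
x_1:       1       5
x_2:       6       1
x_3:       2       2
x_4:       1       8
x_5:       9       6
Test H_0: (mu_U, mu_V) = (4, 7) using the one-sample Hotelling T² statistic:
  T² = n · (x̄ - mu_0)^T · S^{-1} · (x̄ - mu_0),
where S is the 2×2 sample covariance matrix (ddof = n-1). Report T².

Step 1 — sample mean vector:
  mean(U) = (1 + 6 + 2 + 1 + 9) / 5 = 19/5 = 3.8
  mean(V) = (5 + 1 + 2 + 8 + 6) / 5 = 22/5 = 4.4
  x̄ = (3.8, 4.4),  deviation x̄ - mu_0 = (3.8, 4.4) - (4, 7) = (-0.2, -2.6).

Step 2 — sample covariance matrix, S[i,j] = (1/(n-1)) · Σ_k (x_{k,i} - mean_i) · (x_{k,j} - mean_j), divisor n-1 = 4:
  S[U,U] = ((-2.8)·(-2.8) + (2.2)·(2.2) + (-1.8)·(-1.8) + (-2.8)·(-2.8) + (5.2)·(5.2)) / 4 = 50.8/4 = 12.7
  S[U,V] = ((-2.8)·(0.6) + (2.2)·(-3.4) + (-1.8)·(-2.4) + (-2.8)·(3.6) + (5.2)·(1.6)) / 4 = -6.6/4 = -1.65
  S[V,V] = ((0.6)·(0.6) + (-3.4)·(-3.4) + (-2.4)·(-2.4) + (3.6)·(3.6) + (1.6)·(1.6)) / 4 = 33.2/4 = 8.3
  S = [[12.7, -1.65],
 [-1.65, 8.3]].

Step 3 — invert S. det(S) = 12.7·8.3 - (-1.65)² = 102.6875.
  S^{-1} = (1/det) · [[d, -b], [-b, a]] = [[0.0808, 0.0161],
 [0.0161, 0.1237]].

Step 4 — quadratic form (x̄ - mu_0)^T · S^{-1} · (x̄ - mu_0):
  S^{-1} · (x̄ - mu_0) = (-0.0579, -0.3248),
  (x̄ - mu_0)^T · [...] = (-0.2)·(-0.0579) + (-2.6)·(-0.3248) = 0.856.

Step 5 — scale by n: T² = 5 · 0.856 = 4.28.

T² ≈ 4.28


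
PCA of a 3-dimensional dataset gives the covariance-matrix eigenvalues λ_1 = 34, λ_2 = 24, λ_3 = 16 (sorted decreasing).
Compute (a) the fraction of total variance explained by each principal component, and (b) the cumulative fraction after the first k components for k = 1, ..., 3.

Step 1 — total variance = trace(Sigma) = Σ λ_i = 34 + 24 + 16 = 74.

Step 2 — fraction explained by component i = λ_i / Σ λ:
  PC1: 34/74 = 0.4595
  PC2: 24/74 = 0.3243
  PC3: 16/74 = 0.2162

Step 3 — cumulative fraction after k components = (λ_1 + ... + λ_k) / Σ λ:
  k = 1: 34/74 = 0.4595
  k = 2: (34 + 24)/74 = 58/74 = 0.7838
  k = 3: (34 + 24 + 16)/74 = 74/74 = 1

Summary (fraction, with percent):

explained: PC1 0.4595 (45.95%), PC2 0.3243 (32.43%), PC3 0.2162 (21.62%);  cumulative: 0.4595, 0.7838, 1


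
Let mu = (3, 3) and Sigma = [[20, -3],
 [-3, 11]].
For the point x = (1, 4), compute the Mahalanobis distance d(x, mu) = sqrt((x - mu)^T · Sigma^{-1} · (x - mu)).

Step 1 — centre the observation: (x - mu) = (-2, 1).

Step 2 — invert Sigma. det(Sigma) = 20·11 - (-3)² = 211.
  Sigma^{-1} = (1/det) · [[d, -b], [-b, a]] = [[0.0521, 0.0142],
 [0.0142, 0.0948]].

Step 3 — form the quadratic (x - mu)^T · Sigma^{-1} · (x - mu):
  Sigma^{-1} · (x - mu) = (-0.09, 0.0664).
  (x - mu)^T · [Sigma^{-1} · (x - mu)] = (-2)·(-0.09) + (1)·(0.0664) = 0.2464.

Step 4 — take square root: d = √(0.2464) ≈ 0.4964.

d(x, mu) = √(0.2464) ≈ 0.4964


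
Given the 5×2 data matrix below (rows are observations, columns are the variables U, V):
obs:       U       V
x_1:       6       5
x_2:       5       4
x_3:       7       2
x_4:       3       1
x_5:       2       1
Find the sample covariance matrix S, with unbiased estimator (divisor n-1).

Step 1 — column means:
  mean(U) = (6 + 5 + 7 + 3 + 2) / 5 = 23/5 = 4.6
  mean(V) = (5 + 4 + 2 + 1 + 1) / 5 = 13/5 = 2.6

Step 2 — sample covariance S[i,j] = (1/(n-1)) · Σ_k (x_{k,i} - mean_i) · (x_{k,j} - mean_j), with n-1 = 4.
  S[U,U] = ((1.4)·(1.4) + (0.4)·(0.4) + (2.4)·(2.4) + (-1.6)·(-1.6) + (-2.6)·(-2.6)) / 4 = 17.2/4 = 4.3
  S[U,V] = ((1.4)·(2.4) + (0.4)·(1.4) + (2.4)·(-0.6) + (-1.6)·(-1.6) + (-2.6)·(-1.6)) / 4 = 9.2/4 = 2.3
  S[V,V] = ((2.4)·(2.4) + (1.4)·(1.4) + (-0.6)·(-0.6) + (-1.6)·(-1.6) + (-1.6)·(-1.6)) / 4 = 13.2/4 = 3.3

S is symmetric (S[j,i] = S[i,j]). Assembling:

S = [[4.3, 2.3],
 [2.3, 3.3]]


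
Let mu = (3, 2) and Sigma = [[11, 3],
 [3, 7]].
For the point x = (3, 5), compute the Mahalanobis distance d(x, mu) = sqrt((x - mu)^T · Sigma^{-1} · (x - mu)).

Step 1 — centre the observation: (x - mu) = (0, 3).

Step 2 — invert Sigma. det(Sigma) = 11·7 - (3)² = 68.
  Sigma^{-1} = (1/det) · [[d, -b], [-b, a]] = [[0.1029, -0.0441],
 [-0.0441, 0.1618]].

Step 3 — form the quadratic (x - mu)^T · Sigma^{-1} · (x - mu):
  Sigma^{-1} · (x - mu) = (-0.1324, 0.4853).
  (x - mu)^T · [Sigma^{-1} · (x - mu)] = (0)·(-0.1324) + (3)·(0.4853) = 1.4559.

Step 4 — take square root: d = √(1.4559) ≈ 1.2066.

d(x, mu) = √(1.4559) ≈ 1.2066


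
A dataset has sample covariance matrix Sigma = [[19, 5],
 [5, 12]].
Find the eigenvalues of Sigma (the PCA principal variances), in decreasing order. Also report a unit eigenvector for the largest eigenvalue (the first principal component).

Step 1 — characteristic polynomial of 2×2 Sigma:
  det(Sigma - λI) = λ² - trace · λ + det = 0.
  trace = 19 + 12 = 31, det = 19·12 - (5)² = 203.
Step 2 — discriminant:
  Δ = trace² - 4·det = 961 - 812 = 149.
Step 3 — eigenvalues:
  λ = (trace ± √Δ)/2 = (31 ± 12.2066)/2,
  λ_1 = 21.6033,  λ_2 = 9.3967.

Step 4 — unit eigenvector for λ_1: solve (Sigma - λ_1 I)v = 0. First row:
  (19 - 21.6033)·v_x + (5)·v_y = 0, i.e. (-2.6033)·v_x + (5)·v_y = 0,
  so v ∝ (b, λ_1 - a) = (5, 2.6033) = u.
  ||u|| = √((5)² + (2.6033)²) = √(31.7771) ≈ 5.6371,
  v_1 = u/||u|| ≈ (0.887, 0.4618) (||v_1|| = 1).

λ_1 = 21.6033,  λ_2 = 9.3967;  v_1 ≈ (0.887, 0.4618)


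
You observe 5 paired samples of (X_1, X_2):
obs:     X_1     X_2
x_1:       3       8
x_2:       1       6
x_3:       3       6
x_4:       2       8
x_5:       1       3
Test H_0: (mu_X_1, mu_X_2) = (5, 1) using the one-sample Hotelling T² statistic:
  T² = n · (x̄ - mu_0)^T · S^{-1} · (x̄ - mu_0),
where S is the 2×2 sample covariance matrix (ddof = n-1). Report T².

Step 1 — sample mean vector:
  mean(X_1) = (3 + 1 + 3 + 2 + 1) / 5 = 10/5 = 2
  mean(X_2) = (8 + 6 + 6 + 8 + 3) / 5 = 31/5 = 6.2
  x̄ = (2, 6.2),  deviation x̄ - mu_0 = (2, 6.2) - (5, 1) = (-3, 5.2).

Step 2 — sample covariance matrix, S[i,j] = (1/(n-1)) · Σ_k (x_{k,i} - mean_i) · (x_{k,j} - mean_j), divisor n-1 = 4:
  S[X_1,X_1] = ((1)·(1) + (-1)·(-1) + (1)·(1) + (0)·(0) + (-1)·(-1)) / 4 = 4/4 = 1
  S[X_1,X_2] = ((1)·(1.8) + (-1)·(-0.2) + (1)·(-0.2) + (0)·(1.8) + (-1)·(-3.2)) / 4 = 5/4 = 1.25
  S[X_2,X_2] = ((1.8)·(1.8) + (-0.2)·(-0.2) + (-0.2)·(-0.2) + (1.8)·(1.8) + (-3.2)·(-3.2)) / 4 = 16.8/4 = 4.2
  S = [[1, 1.25],
 [1.25, 4.2]].

Step 3 — invert S. det(S) = 1·4.2 - (1.25)² = 2.6375.
  S^{-1} = (1/det) · [[d, -b], [-b, a]] = [[1.5924, -0.4739],
 [-0.4739, 0.3791]].

Step 4 — quadratic form (x̄ - mu_0)^T · S^{-1} · (x̄ - mu_0):
  S^{-1} · (x̄ - mu_0) = (-7.2417, 3.3934),
  (x̄ - mu_0)^T · [...] = (-3)·(-7.2417) + (5.2)·(3.3934) = 39.3706.

Step 5 — scale by n: T² = 5 · 39.3706 = 196.8531.

T² ≈ 196.8531


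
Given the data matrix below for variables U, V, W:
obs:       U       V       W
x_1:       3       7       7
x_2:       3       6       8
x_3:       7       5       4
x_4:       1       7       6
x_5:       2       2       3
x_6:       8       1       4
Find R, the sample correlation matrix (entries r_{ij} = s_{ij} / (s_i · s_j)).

Step 1 — column means:
  mean(U) = (3 + 3 + 7 + 1 + 2 + 8) / 6 = 24/6 = 4
  mean(V) = (7 + 6 + 5 + 7 + 2 + 1) / 6 = 28/6 = 4.6667
  mean(W) = (7 + 8 + 4 + 6 + 3 + 4) / 6 = 32/6 = 5.3333

Step 2 — sample variances and covariances s[i,j] = (1/(n-1)) · Σ_k (x_{k,i} - mean_i) · (x_{k,j} - mean_j), with n-1 = 5:
  s[U,U] = ((-1)·(-1) + (-1)·(-1) + (3)·(3) + (-3)·(-3) + (-2)·(-2) + (4)·(4)) / 5 = 40/5 = 8
  s[U,V] = ((-1)·(2.3333) + (-1)·(1.3333) + (3)·(0.3333) + (-3)·(2.3333) + (-2)·(-2.6667) + (4)·(-3.6667)) / 5 = -19/5 = -3.8
  s[U,W] = ((-1)·(1.6667) + (-1)·(2.6667) + (3)·(-1.3333) + (-3)·(0.6667) + (-2)·(-2.3333) + (4)·(-1.3333)) / 5 = -11/5 = -2.2
  s[V,V] = ((2.3333)·(2.3333) + (1.3333)·(1.3333) + (0.3333)·(0.3333) + (2.3333)·(2.3333) + (-2.6667)·(-2.6667) + (-3.6667)·(-3.6667)) / 5 = 33.3333/5 = 6.6667
  s[V,W] = ((2.3333)·(1.6667) + (1.3333)·(2.6667) + (0.3333)·(-1.3333) + (2.3333)·(0.6667) + (-2.6667)·(-2.3333) + (-3.6667)·(-1.3333)) / 5 = 19.6667/5 = 3.9333
  s[W,W] = ((1.6667)·(1.6667) + (2.6667)·(2.6667) + (-1.3333)·(-1.3333) + (0.6667)·(0.6667) + (-2.3333)·(-2.3333) + (-1.3333)·(-1.3333)) / 5 = 19.3333/5 = 3.8667
  Sample standard deviations s_i = √(s[i,i]):
  s(U) = √(8) = 2.8284
  s(V) = √(6.6667) = 2.582
  s(W) = √(3.8667) = 1.9664

Step 3 — r_{ij} = s_{ij} / (s_i · s_j):
  r[U,U] = 1 (diagonal).
  r[U,V] = -3.8 / (2.8284 · 2.582) = -3.8 / 7.303 = -0.5203
  r[U,W] = -2.2 / (2.8284 · 1.9664) = -2.2 / 5.5618 = -0.3956
  r[V,V] = 1 (diagonal).
  r[V,W] = 3.9333 / (2.582 · 1.9664) = 3.9333 / 5.0772 = 0.7747
  r[W,W] = 1 (diagonal).

R is symmetric with unit diagonal. Assembling:

R = [[1, -0.5203, -0.3956],
 [-0.5203, 1, 0.7747],
 [-0.3956, 0.7747, 1]]


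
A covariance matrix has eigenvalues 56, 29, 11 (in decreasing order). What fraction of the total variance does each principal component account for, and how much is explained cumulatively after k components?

Step 1 — total variance = trace(Sigma) = Σ λ_i = 56 + 29 + 11 = 96.

Step 2 — fraction explained by component i = λ_i / Σ λ:
  PC1: 56/96 = 0.5833
  PC2: 29/96 = 0.3021
  PC3: 11/96 = 0.1146

Step 3 — cumulative fraction after k components = (λ_1 + ... + λ_k) / Σ λ:
  k = 1: 56/96 = 0.5833
  k = 2: (56 + 29)/96 = 85/96 = 0.8854
  k = 3: (56 + 29 + 11)/96 = 96/96 = 1

Summary (fraction, with percent):

explained: PC1 0.5833 (58.33%), PC2 0.3021 (30.21%), PC3 0.1146 (11.46%);  cumulative: 0.5833, 0.8854, 1


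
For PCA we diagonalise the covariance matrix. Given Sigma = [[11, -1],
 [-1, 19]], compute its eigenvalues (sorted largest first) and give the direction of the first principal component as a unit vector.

Step 1 — characteristic polynomial of 2×2 Sigma:
  det(Sigma - λI) = λ² - trace · λ + det = 0.
  trace = 11 + 19 = 30, det = 11·19 - (-1)² = 208.
Step 2 — discriminant:
  Δ = trace² - 4·det = 900 - 832 = 68.
Step 3 — eigenvalues:
  λ = (trace ± √Δ)/2 = (30 ± 8.2462)/2,
  λ_1 = 19.1231,  λ_2 = 10.8769.

Step 4 — unit eigenvector for λ_1: solve (Sigma - λ_1 I)v = 0. First row:
  (11 - 19.1231)·v_x + (-1)·v_y = 0, i.e. (-8.1231)·v_x + (-1)·v_y = 0,
  so v ∝ (b, λ_1 - a) = (-1, 8.1231); multiply by -1 so the first entry is positive: u = (1, -8.1231).
  ||u|| = √((1)² + (-8.1231)²) = √(66.9848) ≈ 8.1844,
  v_1 = u/||u|| ≈ (0.1222, -0.9925) (||v_1|| = 1).

λ_1 = 19.1231,  λ_2 = 10.8769;  v_1 ≈ (0.1222, -0.9925)


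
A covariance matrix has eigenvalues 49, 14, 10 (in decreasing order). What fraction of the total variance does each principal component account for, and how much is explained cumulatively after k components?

Step 1 — total variance = trace(Sigma) = Σ λ_i = 49 + 14 + 10 = 73.

Step 2 — fraction explained by component i = λ_i / Σ λ:
  PC1: 49/73 = 0.6712
  PC2: 14/73 = 0.1918
  PC3: 10/73 = 0.137

Step 3 — cumulative fraction after k components = (λ_1 + ... + λ_k) / Σ λ:
  k = 1: 49/73 = 0.6712
  k = 2: (49 + 14)/73 = 63/73 = 0.863
  k = 3: (49 + 14 + 10)/73 = 73/73 = 1

Summary (fraction, with percent):

explained: PC1 0.6712 (67.12%), PC2 0.1918 (19.18%), PC3 0.137 (13.7%);  cumulative: 0.6712, 0.863, 1


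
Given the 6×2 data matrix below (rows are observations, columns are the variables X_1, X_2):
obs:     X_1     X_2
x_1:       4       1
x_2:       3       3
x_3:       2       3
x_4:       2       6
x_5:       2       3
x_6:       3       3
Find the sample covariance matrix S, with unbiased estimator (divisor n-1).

Step 1 — column means:
  mean(X_1) = (4 + 3 + 2 + 2 + 2 + 3) / 6 = 16/6 = 2.6667
  mean(X_2) = (1 + 3 + 3 + 6 + 3 + 3) / 6 = 19/6 = 3.1667

Step 2 — sample covariance S[i,j] = (1/(n-1)) · Σ_k (x_{k,i} - mean_i) · (x_{k,j} - mean_j), with n-1 = 5.
  S[X_1,X_1] = ((1.3333)·(1.3333) + (0.3333)·(0.3333) + (-0.6667)·(-0.6667) + (-0.6667)·(-0.6667) + (-0.6667)·(-0.6667) + (0.3333)·(0.3333)) / 5 = 3.3333/5 = 0.6667
  S[X_1,X_2] = ((1.3333)·(-2.1667) + (0.3333)·(-0.1667) + (-0.6667)·(-0.1667) + (-0.6667)·(2.8333) + (-0.6667)·(-0.1667) + (0.3333)·(-0.1667)) / 5 = -4.6667/5 = -0.9333
  S[X_2,X_2] = ((-2.1667)·(-2.1667) + (-0.1667)·(-0.1667) + (-0.1667)·(-0.1667) + (2.8333)·(2.8333) + (-0.1667)·(-0.1667) + (-0.1667)·(-0.1667)) / 5 = 12.8333/5 = 2.5667

S is symmetric (S[j,i] = S[i,j]). Assembling:

S = [[0.6667, -0.9333],
 [-0.9333, 2.5667]]


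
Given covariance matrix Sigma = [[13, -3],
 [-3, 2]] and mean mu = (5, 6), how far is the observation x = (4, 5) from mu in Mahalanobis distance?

Step 1 — centre the observation: (x - mu) = (-1, -1).

Step 2 — invert Sigma. det(Sigma) = 13·2 - (-3)² = 17.
  Sigma^{-1} = (1/det) · [[d, -b], [-b, a]] = [[0.1176, 0.1765],
 [0.1765, 0.7647]].

Step 3 — form the quadratic (x - mu)^T · Sigma^{-1} · (x - mu):
  Sigma^{-1} · (x - mu) = (-0.2941, -0.9412).
  (x - mu)^T · [Sigma^{-1} · (x - mu)] = (-1)·(-0.2941) + (-1)·(-0.9412) = 1.2353.

Step 4 — take square root: d = √(1.2353) ≈ 1.1114.

d(x, mu) = √(1.2353) ≈ 1.1114


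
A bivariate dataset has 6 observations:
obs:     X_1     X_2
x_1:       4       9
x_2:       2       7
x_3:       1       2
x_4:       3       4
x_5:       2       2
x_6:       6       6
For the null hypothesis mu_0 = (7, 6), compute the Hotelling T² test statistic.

Step 1 — sample mean vector:
  mean(X_1) = (4 + 2 + 1 + 3 + 2 + 6) / 6 = 18/6 = 3
  mean(X_2) = (9 + 7 + 2 + 4 + 2 + 6) / 6 = 30/6 = 5
  x̄ = (3, 5),  deviation x̄ - mu_0 = (3, 5) - (7, 6) = (-4, -1).

Step 2 — sample covariance matrix, S[i,j] = (1/(n-1)) · Σ_k (x_{k,i} - mean_i) · (x_{k,j} - mean_j), divisor n-1 = 5:
  S[X_1,X_1] = ((1)·(1) + (-1)·(-1) + (-2)·(-2) + (0)·(0) + (-1)·(-1) + (3)·(3)) / 5 = 16/5 = 3.2
  S[X_1,X_2] = ((1)·(4) + (-1)·(2) + (-2)·(-3) + (0)·(-1) + (-1)·(-3) + (3)·(1)) / 5 = 14/5 = 2.8
  S[X_2,X_2] = ((4)·(4) + (2)·(2) + (-3)·(-3) + (-1)·(-1) + (-3)·(-3) + (1)·(1)) / 5 = 40/5 = 8
  S = [[3.2, 2.8],
 [2.8, 8]].

Step 3 — invert S. det(S) = 3.2·8 - (2.8)² = 17.76.
  S^{-1} = (1/det) · [[d, -b], [-b, a]] = [[0.4505, -0.1577],
 [-0.1577, 0.1802]].

Step 4 — quadratic form (x̄ - mu_0)^T · S^{-1} · (x̄ - mu_0):
  S^{-1} · (x̄ - mu_0) = (-1.6441, 0.4505),
  (x̄ - mu_0)^T · [...] = (-4)·(-1.6441) + (-1)·(0.4505) = 6.1261.

Step 5 — scale by n: T² = 6 · 6.1261 = 36.7568.

T² ≈ 36.7568


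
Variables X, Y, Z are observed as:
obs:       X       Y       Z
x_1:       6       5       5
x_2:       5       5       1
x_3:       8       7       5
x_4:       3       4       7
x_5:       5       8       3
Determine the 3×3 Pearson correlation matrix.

Step 1 — column means:
  mean(X) = (6 + 5 + 8 + 3 + 5) / 5 = 27/5 = 5.4
  mean(Y) = (5 + 5 + 7 + 4 + 8) / 5 = 29/5 = 5.8
  mean(Z) = (5 + 1 + 5 + 7 + 3) / 5 = 21/5 = 4.2

Step 2 — sample variances and covariances s[i,j] = (1/(n-1)) · Σ_k (x_{k,i} - mean_i) · (x_{k,j} - mean_j), with n-1 = 4:
  s[X,X] = ((0.6)·(0.6) + (-0.4)·(-0.4) + (2.6)·(2.6) + (-2.4)·(-2.4) + (-0.4)·(-0.4)) / 4 = 13.2/4 = 3.3
  s[X,Y] = ((0.6)·(-0.8) + (-0.4)·(-0.8) + (2.6)·(1.2) + (-2.4)·(-1.8) + (-0.4)·(2.2)) / 4 = 6.4/4 = 1.6
  s[X,Z] = ((0.6)·(0.8) + (-0.4)·(-3.2) + (2.6)·(0.8) + (-2.4)·(2.8) + (-0.4)·(-1.2)) / 4 = -2.4/4 = -0.6
  s[Y,Y] = ((-0.8)·(-0.8) + (-0.8)·(-0.8) + (1.2)·(1.2) + (-1.8)·(-1.8) + (2.2)·(2.2)) / 4 = 10.8/4 = 2.7
  s[Y,Z] = ((-0.8)·(0.8) + (-0.8)·(-3.2) + (1.2)·(0.8) + (-1.8)·(2.8) + (2.2)·(-1.2)) / 4 = -4.8/4 = -1.2
  s[Z,Z] = ((0.8)·(0.8) + (-3.2)·(-3.2) + (0.8)·(0.8) + (2.8)·(2.8) + (-1.2)·(-1.2)) / 4 = 20.8/4 = 5.2
  Sample standard deviations s_i = √(s[i,i]):
  s(X) = √(3.3) = 1.8166
  s(Y) = √(2.7) = 1.6432
  s(Z) = √(5.2) = 2.2804

Step 3 — r_{ij} = s_{ij} / (s_i · s_j):
  r[X,X] = 1 (diagonal).
  r[X,Y] = 1.6 / (1.8166 · 1.6432) = 1.6 / 2.985 = 0.536
  r[X,Z] = -0.6 / (1.8166 · 2.2804) = -0.6 / 4.1425 = -0.1448
  r[Y,Y] = 1 (diagonal).
  r[Y,Z] = -1.2 / (1.6432 · 2.2804) = -1.2 / 3.747 = -0.3203
  r[Z,Z] = 1 (diagonal).

R is symmetric with unit diagonal. Assembling:

R = [[1, 0.536, -0.1448],
 [0.536, 1, -0.3203],
 [-0.1448, -0.3203, 1]]


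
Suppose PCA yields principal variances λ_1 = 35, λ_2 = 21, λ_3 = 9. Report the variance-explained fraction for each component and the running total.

Step 1 — total variance = trace(Sigma) = Σ λ_i = 35 + 21 + 9 = 65.

Step 2 — fraction explained by component i = λ_i / Σ λ:
  PC1: 35/65 = 0.5385
  PC2: 21/65 = 0.3231
  PC3: 9/65 = 0.1385

Step 3 — cumulative fraction after k components = (λ_1 + ... + λ_k) / Σ λ:
  k = 1: 35/65 = 0.5385
  k = 2: (35 + 21)/65 = 56/65 = 0.8615
  k = 3: (35 + 21 + 9)/65 = 65/65 = 1

Summary (fraction, with percent):

explained: PC1 0.5385 (53.85%), PC2 0.3231 (32.31%), PC3 0.1385 (13.85%);  cumulative: 0.5385, 0.8615, 1


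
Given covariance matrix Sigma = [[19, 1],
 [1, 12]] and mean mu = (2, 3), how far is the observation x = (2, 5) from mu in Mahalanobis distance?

Step 1 — centre the observation: (x - mu) = (0, 2).

Step 2 — invert Sigma. det(Sigma) = 19·12 - (1)² = 227.
  Sigma^{-1} = (1/det) · [[d, -b], [-b, a]] = [[0.0529, -0.0044],
 [-0.0044, 0.0837]].

Step 3 — form the quadratic (x - mu)^T · Sigma^{-1} · (x - mu):
  Sigma^{-1} · (x - mu) = (-0.0088, 0.1674).
  (x - mu)^T · [Sigma^{-1} · (x - mu)] = (0)·(-0.0088) + (2)·(0.1674) = 0.3348.

Step 4 — take square root: d = √(0.3348) ≈ 0.5786.

d(x, mu) = √(0.3348) ≈ 0.5786


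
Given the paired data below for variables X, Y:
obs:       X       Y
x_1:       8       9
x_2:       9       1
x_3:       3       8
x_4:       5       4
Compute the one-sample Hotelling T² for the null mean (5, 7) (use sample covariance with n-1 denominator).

Step 1 — sample mean vector:
  mean(X) = (8 + 9 + 3 + 5) / 4 = 25/4 = 6.25
  mean(Y) = (9 + 1 + 8 + 4) / 4 = 22/4 = 5.5
  x̄ = (6.25, 5.5),  deviation x̄ - mu_0 = (6.25, 5.5) - (5, 7) = (1.25, -1.5).

Step 2 — sample covariance matrix, S[i,j] = (1/(n-1)) · Σ_k (x_{k,i} - mean_i) · (x_{k,j} - mean_j), divisor n-1 = 3:
  S[X,X] = ((1.75)·(1.75) + (2.75)·(2.75) + (-3.25)·(-3.25) + (-1.25)·(-1.25)) / 3 = 22.75/3 = 7.5833
  S[X,Y] = ((1.75)·(3.5) + (2.75)·(-4.5) + (-3.25)·(2.5) + (-1.25)·(-1.5)) / 3 = -12.5/3 = -4.1667
  S[Y,Y] = ((3.5)·(3.5) + (-4.5)·(-4.5) + (2.5)·(2.5) + (-1.5)·(-1.5)) / 3 = 41/3 = 13.6667
  S = [[7.5833, -4.1667],
 [-4.1667, 13.6667]].

Step 3 — invert S. det(S) = 7.5833·13.6667 - (-4.1667)² = 86.2778.
  S^{-1} = (1/det) · [[d, -b], [-b, a]] = [[0.1584, 0.0483],
 [0.0483, 0.0879]].

Step 4 — quadratic form (x̄ - mu_0)^T · S^{-1} · (x̄ - mu_0):
  S^{-1} · (x̄ - mu_0) = (0.1256, -0.0715),
  (x̄ - mu_0)^T · [...] = (1.25)·(0.1256) + (-1.5)·(-0.0715) = 0.2642.

Step 5 — scale by n: T² = 4 · 0.2642 = 1.0567.

T² ≈ 1.0567


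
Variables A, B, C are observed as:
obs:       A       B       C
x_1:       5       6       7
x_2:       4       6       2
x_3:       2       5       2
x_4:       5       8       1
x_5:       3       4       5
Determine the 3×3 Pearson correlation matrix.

Step 1 — column means:
  mean(A) = (5 + 4 + 2 + 5 + 3) / 5 = 19/5 = 3.8
  mean(B) = (6 + 6 + 5 + 8 + 4) / 5 = 29/5 = 5.8
  mean(C) = (7 + 2 + 2 + 1 + 5) / 5 = 17/5 = 3.4

Step 2 — sample variances and covariances s[i,j] = (1/(n-1)) · Σ_k (x_{k,i} - mean_i) · (x_{k,j} - mean_j), with n-1 = 4:
  s[A,A] = ((1.2)·(1.2) + (0.2)·(0.2) + (-1.8)·(-1.8) + (1.2)·(1.2) + (-0.8)·(-0.8)) / 4 = 6.8/4 = 1.7
  s[A,B] = ((1.2)·(0.2) + (0.2)·(0.2) + (-1.8)·(-0.8) + (1.2)·(2.2) + (-0.8)·(-1.8)) / 4 = 5.8/4 = 1.45
  s[A,C] = ((1.2)·(3.6) + (0.2)·(-1.4) + (-1.8)·(-1.4) + (1.2)·(-2.4) + (-0.8)·(1.6)) / 4 = 2.4/4 = 0.6
  s[B,B] = ((0.2)·(0.2) + (0.2)·(0.2) + (-0.8)·(-0.8) + (2.2)·(2.2) + (-1.8)·(-1.8)) / 4 = 8.8/4 = 2.2
  s[B,C] = ((0.2)·(3.6) + (0.2)·(-1.4) + (-0.8)·(-1.4) + (2.2)·(-2.4) + (-1.8)·(1.6)) / 4 = -6.6/4 = -1.65
  s[C,C] = ((3.6)·(3.6) + (-1.4)·(-1.4) + (-1.4)·(-1.4) + (-2.4)·(-2.4) + (1.6)·(1.6)) / 4 = 25.2/4 = 6.3
  Sample standard deviations s_i = √(s[i,i]):
  s(A) = √(1.7) = 1.3038
  s(B) = √(2.2) = 1.4832
  s(C) = √(6.3) = 2.51

Step 3 — r_{ij} = s_{ij} / (s_i · s_j):
  r[A,A] = 1 (diagonal).
  r[A,B] = 1.45 / (1.3038 · 1.4832) = 1.45 / 1.9339 = 0.7498
  r[A,C] = 0.6 / (1.3038 · 2.51) = 0.6 / 3.2726 = 0.1833
  r[B,B] = 1 (diagonal).
  r[B,C] = -1.65 / (1.4832 · 2.51) = -1.65 / 3.7229 = -0.4432
  r[C,C] = 1 (diagonal).

R is symmetric with unit diagonal. Assembling:

R = [[1, 0.7498, 0.1833],
 [0.7498, 1, -0.4432],
 [0.1833, -0.4432, 1]]


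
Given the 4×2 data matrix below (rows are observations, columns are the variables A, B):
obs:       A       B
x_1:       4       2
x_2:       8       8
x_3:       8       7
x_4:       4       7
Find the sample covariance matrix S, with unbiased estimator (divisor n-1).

Step 1 — column means:
  mean(A) = (4 + 8 + 8 + 4) / 4 = 24/4 = 6
  mean(B) = (2 + 8 + 7 + 7) / 4 = 24/4 = 6

Step 2 — sample covariance S[i,j] = (1/(n-1)) · Σ_k (x_{k,i} - mean_i) · (x_{k,j} - mean_j), with n-1 = 3.
  S[A,A] = ((-2)·(-2) + (2)·(2) + (2)·(2) + (-2)·(-2)) / 3 = 16/3 = 5.3333
  S[A,B] = ((-2)·(-4) + (2)·(2) + (2)·(1) + (-2)·(1)) / 3 = 12/3 = 4
  S[B,B] = ((-4)·(-4) + (2)·(2) + (1)·(1) + (1)·(1)) / 3 = 22/3 = 7.3333

S is symmetric (S[j,i] = S[i,j]). Assembling:

S = [[5.3333, 4],
 [4, 7.3333]]


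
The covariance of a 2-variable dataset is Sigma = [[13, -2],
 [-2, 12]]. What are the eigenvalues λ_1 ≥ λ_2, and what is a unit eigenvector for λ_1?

Step 1 — characteristic polynomial of 2×2 Sigma:
  det(Sigma - λI) = λ² - trace · λ + det = 0.
  trace = 13 + 12 = 25, det = 13·12 - (-2)² = 152.
Step 2 — discriminant:
  Δ = trace² - 4·det = 625 - 608 = 17.
Step 3 — eigenvalues:
  λ = (trace ± √Δ)/2 = (25 ± 4.1231)/2,
  λ_1 = 14.5616,  λ_2 = 10.4384.

Step 4 — unit eigenvector for λ_1: solve (Sigma - λ_1 I)v = 0. First row:
  (13 - 14.5616)·v_x + (-2)·v_y = 0, i.e. (-1.5616)·v_x + (-2)·v_y = 0,
  so v ∝ (b, λ_1 - a) = (-2, 1.5616); multiply by -1 so the first entry is positive: u = (2, -1.5616).
  ||u|| = √((2)² + (-1.5616)²) = √(6.4384) ≈ 2.5374,
  v_1 = u/||u|| ≈ (0.7882, -0.6154) (||v_1|| = 1).

λ_1 = 14.5616,  λ_2 = 10.4384;  v_1 ≈ (0.7882, -0.6154)


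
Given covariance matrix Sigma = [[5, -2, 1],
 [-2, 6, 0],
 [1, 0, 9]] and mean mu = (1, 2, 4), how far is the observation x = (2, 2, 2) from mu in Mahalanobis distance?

Step 1 — centre the observation: (x - mu) = (1, 0, -2).

Step 2 — invert Sigma (cofactor / det for 3×3, or solve directly):
  Sigma^{-1} = [[0.2368, 0.0789, -0.0263],
 [0.0789, 0.193, -0.0088],
 [-0.0263, -0.0088, 0.114]].

Step 3 — form the quadratic (x - mu)^T · Sigma^{-1} · (x - mu):
  Sigma^{-1} · (x - mu) = (0.2895, 0.0965, -0.2544).
  (x - mu)^T · [Sigma^{-1} · (x - mu)] = (1)·(0.2895) + (0)·(0.0965) + (-2)·(-0.2544) = 0.7982.

Step 4 — take square root: d = √(0.7982) ≈ 0.8934.

d(x, mu) = √(0.7982) ≈ 0.8934


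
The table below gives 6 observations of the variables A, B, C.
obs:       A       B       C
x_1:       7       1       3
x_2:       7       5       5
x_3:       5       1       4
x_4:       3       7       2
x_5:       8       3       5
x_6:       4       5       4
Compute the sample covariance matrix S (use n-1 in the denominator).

Step 1 — column means:
  mean(A) = (7 + 7 + 5 + 3 + 8 + 4) / 6 = 34/6 = 5.6667
  mean(B) = (1 + 5 + 1 + 7 + 3 + 5) / 6 = 22/6 = 3.6667
  mean(C) = (3 + 5 + 4 + 2 + 5 + 4) / 6 = 23/6 = 3.8333

Step 2 — sample covariance S[i,j] = (1/(n-1)) · Σ_k (x_{k,i} - mean_i) · (x_{k,j} - mean_j), with n-1 = 5.
  S[A,A] = ((1.3333)·(1.3333) + (1.3333)·(1.3333) + (-0.6667)·(-0.6667) + (-2.6667)·(-2.6667) + (2.3333)·(2.3333) + (-1.6667)·(-1.6667)) / 5 = 19.3333/5 = 3.8667
  S[A,B] = ((1.3333)·(-2.6667) + (1.3333)·(1.3333) + (-0.6667)·(-2.6667) + (-2.6667)·(3.3333) + (2.3333)·(-0.6667) + (-1.6667)·(1.3333)) / 5 = -12.6667/5 = -2.5333
  S[A,C] = ((1.3333)·(-0.8333) + (1.3333)·(1.1667) + (-0.6667)·(0.1667) + (-2.6667)·(-1.8333) + (2.3333)·(1.1667) + (-1.6667)·(0.1667)) / 5 = 7.6667/5 = 1.5333
  S[B,B] = ((-2.6667)·(-2.6667) + (1.3333)·(1.3333) + (-2.6667)·(-2.6667) + (3.3333)·(3.3333) + (-0.6667)·(-0.6667) + (1.3333)·(1.3333)) / 5 = 29.3333/5 = 5.8667
  S[B,C] = ((-2.6667)·(-0.8333) + (1.3333)·(1.1667) + (-2.6667)·(0.1667) + (3.3333)·(-1.8333) + (-0.6667)·(1.1667) + (1.3333)·(0.1667)) / 5 = -3.3333/5 = -0.6667
  S[C,C] = ((-0.8333)·(-0.8333) + (1.1667)·(1.1667) + (0.1667)·(0.1667) + (-1.8333)·(-1.8333) + (1.1667)·(1.1667) + (0.1667)·(0.1667)) / 5 = 6.8333/5 = 1.3667

S is symmetric (S[j,i] = S[i,j]). Assembling:

S = [[3.8667, -2.5333, 1.5333],
 [-2.5333, 5.8667, -0.6667],
 [1.5333, -0.6667, 1.3667]]
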